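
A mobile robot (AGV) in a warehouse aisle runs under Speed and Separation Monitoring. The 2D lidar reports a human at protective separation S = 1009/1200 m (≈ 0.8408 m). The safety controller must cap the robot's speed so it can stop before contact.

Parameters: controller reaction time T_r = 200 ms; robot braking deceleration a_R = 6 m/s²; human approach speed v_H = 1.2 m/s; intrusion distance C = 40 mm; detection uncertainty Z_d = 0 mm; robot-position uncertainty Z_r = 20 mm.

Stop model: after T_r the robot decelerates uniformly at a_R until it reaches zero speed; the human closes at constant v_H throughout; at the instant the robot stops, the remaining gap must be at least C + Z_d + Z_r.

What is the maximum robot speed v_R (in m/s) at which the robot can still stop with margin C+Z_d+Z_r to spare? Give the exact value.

v_R_max = 11/10 m/s = 1.1000 m/s

at the boundary: (1/12)·v² + (2/5)·v + (-649/1200) = 0
  disc = (2/5)² − 4·(1/12)·(-649/1200) = 49/144 ; √disc = 7/12
  v_R = (−(2/5) + 7/12) / (2·(1/12)) = 11/10 m/s
check:
stop time T_s = (11/10)/6 = 0.1833 s
robot in T_r: 1.1000·0.2000 = 0.2200 m
braking distance = 1.1000²/(2·6.0000) = 0.1008 m
human over T_r+T_s: 1.2000·(0.2000+0.1833) = 0.4600 m
C+Z_d+Z_r = 0.0400+0.0000+0.0200 = 0.0600 m
sum ≈ 0.2200+0.1008+0.4600+0.0600 ≈ 0.8408 m = S ✓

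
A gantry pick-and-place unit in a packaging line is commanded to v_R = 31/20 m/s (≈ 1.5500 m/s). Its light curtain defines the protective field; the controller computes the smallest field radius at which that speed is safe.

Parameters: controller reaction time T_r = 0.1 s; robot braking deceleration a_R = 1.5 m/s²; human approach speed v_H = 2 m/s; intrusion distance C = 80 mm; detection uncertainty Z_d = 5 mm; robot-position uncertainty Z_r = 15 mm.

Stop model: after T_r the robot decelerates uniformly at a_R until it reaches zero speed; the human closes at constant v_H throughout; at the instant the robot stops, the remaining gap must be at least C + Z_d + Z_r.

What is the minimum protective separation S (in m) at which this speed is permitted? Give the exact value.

S_min = 1329/400 m = 3.3225 m

braking lasts T_s = (31/20)/(3/2) = 1.0333 s
reaction-phase robot travel = 1.5500·0.1000 = 0.1550 m
robot under decel: 1.5500²/(2·1.5000) = 0.8008 m
human over T_r+T_s: 2.0000·(0.1000+1.0333) = 2.2667 m
residual clearance needed = 0.0800+0.0050+0.0150 = 0.1000 m
S_min ≈ 0.1550+0.8008+2.2667+0.1000  ⇒  S_min = 1329/400 m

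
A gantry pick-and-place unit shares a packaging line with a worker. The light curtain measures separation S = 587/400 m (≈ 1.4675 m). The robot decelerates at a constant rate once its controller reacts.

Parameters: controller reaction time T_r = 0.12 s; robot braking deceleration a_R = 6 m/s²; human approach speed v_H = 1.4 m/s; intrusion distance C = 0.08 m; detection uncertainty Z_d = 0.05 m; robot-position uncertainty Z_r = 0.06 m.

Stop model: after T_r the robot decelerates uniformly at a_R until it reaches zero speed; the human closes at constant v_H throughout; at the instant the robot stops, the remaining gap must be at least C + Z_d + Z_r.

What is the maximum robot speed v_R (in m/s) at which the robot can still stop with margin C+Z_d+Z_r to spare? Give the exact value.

v_R_max = 21/10 m/s = 2.1000 m/s

collect terms ⇒ (1/12)·v_R² + (53/150)·v_R + (-2219/2000) = 0
  disc = (53/150)² − 4·(1/12)·(-2219/2000) = 44521/90000 ; √disc = 211/300
  v_R = (−(53/150) + 211/300) / (2·(1/12)) = 21/10 m/s
check:
braking lasts T_s = (21/10)/6 = 0.3500 s
robot in T_r: 2.1000·0.1200 = 0.2520 m
braking distance = 2.1000²/(2·6.0000) = 0.3675 m
person approaches 1.4000·(0.1200+0.3500) = 0.6580 m
C+Z_d+Z_r = 0.0800+0.0500+0.0600 = 0.1900 m
sum ≈ 0.2520+0.3675+0.6580+0.1900 ≈ 1.4675 m = S ✓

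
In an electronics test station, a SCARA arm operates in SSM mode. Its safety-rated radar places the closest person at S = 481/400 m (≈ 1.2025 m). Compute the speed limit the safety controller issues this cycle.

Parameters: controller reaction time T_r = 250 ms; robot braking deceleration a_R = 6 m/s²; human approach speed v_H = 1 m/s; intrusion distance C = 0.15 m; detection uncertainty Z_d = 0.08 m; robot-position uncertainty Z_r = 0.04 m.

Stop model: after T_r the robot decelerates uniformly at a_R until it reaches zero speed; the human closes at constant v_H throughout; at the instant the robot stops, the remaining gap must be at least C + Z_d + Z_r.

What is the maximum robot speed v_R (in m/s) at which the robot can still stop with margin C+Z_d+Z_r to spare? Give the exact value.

quadratic (1/12)·v² + (5/12)·v + (-273/400) = 0
  disc = (5/12)² − 4·(1/12)·(-273/400) = 361/900 ; √disc = 19/30
  v_R = (−(5/12) + 19/30) / (2·(1/12)) = 13/10 m/s
check:
stop time T_s = (13/10)/6 = 0.2167 s
robot covers v_R·T_r = 1.3000·0.2500 = 0.3250 m before braking
robot covers 1.3000·0.2167 − ½·6.0000·0.2167² = 0.1408 m while stopping
person approaches 1.0000·(0.2500+0.2167) = 0.4667 m
margins: 0.1500+0.0800+0.0400 = 0.2700 m
sum ≈ 0.3250+0.1408+0.4667+0.2700 ≈ 1.2025 m = S ✓

v_R_max = 13/10 m/s = 1.3000 m/s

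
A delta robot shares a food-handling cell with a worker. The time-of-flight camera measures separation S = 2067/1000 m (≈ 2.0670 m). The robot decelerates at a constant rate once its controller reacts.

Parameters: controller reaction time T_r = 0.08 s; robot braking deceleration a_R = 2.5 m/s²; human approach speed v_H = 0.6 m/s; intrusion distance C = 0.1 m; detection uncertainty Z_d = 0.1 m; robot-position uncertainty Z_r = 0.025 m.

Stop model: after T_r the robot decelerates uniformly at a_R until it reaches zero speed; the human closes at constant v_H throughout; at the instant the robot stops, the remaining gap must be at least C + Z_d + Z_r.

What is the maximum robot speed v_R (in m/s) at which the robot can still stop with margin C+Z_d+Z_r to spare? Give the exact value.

at the boundary: (1/5)·v² + (8/25)·v + (-897/500) = 0
  disc = (8/25)² − 4·(1/5)·(-897/500) = 961/625 ; √disc = 31/25
  v_R = (−(8/25) + 31/25) / (2·(1/5)) = 23/10 m/s
check:
braking lasts T_s = (23/10)/(5/2) = 0.9200 s
reaction-phase robot travel = 2.3000·0.0800 = 0.1840 m
robot covers 2.3000·0.9200 − ½·2.5000·0.9200² = 1.0580 m while stopping
person approaches 0.6000·(0.0800+0.9200) = 0.6000 m
margins: 0.1000+0.1000+0.0250 = 0.2250 m
sum ≈ 0.1840+1.0580+0.6000+0.2250 ≈ 2.0670 m = S ✓

v_R_max = 23/10 m/s = 2.3000 m/s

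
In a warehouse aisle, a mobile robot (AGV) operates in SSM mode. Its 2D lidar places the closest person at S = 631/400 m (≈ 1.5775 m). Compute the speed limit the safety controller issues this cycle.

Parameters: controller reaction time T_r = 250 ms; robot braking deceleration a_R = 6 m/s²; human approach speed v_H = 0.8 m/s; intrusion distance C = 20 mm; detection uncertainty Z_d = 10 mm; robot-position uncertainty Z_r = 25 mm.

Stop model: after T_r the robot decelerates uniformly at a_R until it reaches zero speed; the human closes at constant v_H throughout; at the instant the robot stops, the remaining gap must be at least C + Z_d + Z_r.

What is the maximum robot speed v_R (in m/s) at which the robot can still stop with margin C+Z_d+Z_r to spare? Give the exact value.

quadratic (1/12)·v² + (23/60)·v + (-529/400) = 0
  disc = (23/60)² − 4·(1/12)·(-529/400) = 529/900 ; √disc = 23/30
  v_R = (−(23/60) + 23/30) / (2·(1/12)) = 23/10 m/s
check:
braking lasts T_s = (23/10)/6 = 0.3833 s
robot in T_r: 2.3000·0.2500 = 0.5750 m
robot under decel: 2.3000²/(2·6.0000) = 0.4408 m
person approaches 0.8000·(0.2500+0.3833) = 0.5067 m
margins: 0.0200+0.0100+0.0250 = 0.0550 m
sum ≈ 0.5750+0.4408+0.5067+0.0550 ≈ 1.5775 m = S ✓

v_R_max = 23/10 m/s = 2.3000 m/s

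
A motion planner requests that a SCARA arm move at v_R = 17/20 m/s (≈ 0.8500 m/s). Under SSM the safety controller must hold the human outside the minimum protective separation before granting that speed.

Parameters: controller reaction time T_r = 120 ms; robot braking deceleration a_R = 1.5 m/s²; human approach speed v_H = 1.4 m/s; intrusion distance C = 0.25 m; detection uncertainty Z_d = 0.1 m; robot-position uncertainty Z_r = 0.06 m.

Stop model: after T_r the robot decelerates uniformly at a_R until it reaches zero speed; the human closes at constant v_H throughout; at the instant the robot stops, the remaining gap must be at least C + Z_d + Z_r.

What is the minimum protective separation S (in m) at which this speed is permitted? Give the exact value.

S_min = 2057/1200 m = 1.7142 m

braking lasts T_s = (17/20)/(3/2) = 0.5667 s
robot covers v_R·T_r = 0.8500·0.1200 = 0.1020 m before braking
robot under decel: 0.8500²/(2·1.5000) = 0.2408 m
human over T_r+T_s: 1.4000·(0.1200+0.5667) = 0.9613 m
C+Z_d+Z_r = 0.2500+0.1000+0.0600 = 0.4100 m
S_min ≈ 0.1020+0.2408+0.9613+0.4100  ⇒  S_min = 2057/1200 m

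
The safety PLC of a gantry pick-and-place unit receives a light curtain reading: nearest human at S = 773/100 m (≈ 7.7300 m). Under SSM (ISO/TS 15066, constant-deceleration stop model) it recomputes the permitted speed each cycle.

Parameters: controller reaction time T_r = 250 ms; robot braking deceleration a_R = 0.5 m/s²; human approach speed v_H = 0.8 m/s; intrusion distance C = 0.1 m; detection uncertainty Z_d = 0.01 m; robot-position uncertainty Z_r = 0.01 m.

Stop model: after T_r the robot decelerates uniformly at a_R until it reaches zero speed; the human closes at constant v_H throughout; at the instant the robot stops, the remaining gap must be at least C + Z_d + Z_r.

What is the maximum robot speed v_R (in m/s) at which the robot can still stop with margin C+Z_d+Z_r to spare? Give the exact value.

v_R_max = 39/20 m/s = 1.9500 m/s

quadratic (1)·v² + (37/20)·v + (-741/100) = 0
  disc = (37/20)² − 4·(1)·(-741/100) = 529/16 ; √disc = 23/4
  v_R = (−(37/20) + 23/4) / (2·(1)) = 39/20 m/s
check:
T_s = v_R/a_R = (39/20)/(1/2) = 3.9000 s
robot covers v_R·T_r = 1.9500·0.2500 = 0.4875 m before braking
robot under decel: 1.9500²/(2·0.5000) = 3.8025 m
human closes 0.8000·4.1500 = 3.3200 m
margins: 0.1000+0.0100+0.0100 = 0.1200 m
sum ≈ 0.4875+3.8025+3.3200+0.1200 ≈ 7.7300 m = S ✓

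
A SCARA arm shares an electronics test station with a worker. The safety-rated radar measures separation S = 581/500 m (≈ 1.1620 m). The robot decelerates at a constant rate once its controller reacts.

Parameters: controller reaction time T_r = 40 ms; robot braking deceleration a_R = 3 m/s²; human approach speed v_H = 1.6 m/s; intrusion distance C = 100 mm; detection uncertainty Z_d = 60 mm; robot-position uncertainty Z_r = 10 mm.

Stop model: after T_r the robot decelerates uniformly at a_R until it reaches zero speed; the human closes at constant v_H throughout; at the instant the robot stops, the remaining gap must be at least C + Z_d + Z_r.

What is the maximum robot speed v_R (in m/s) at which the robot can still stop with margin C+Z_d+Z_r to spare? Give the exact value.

v_R_max = 6/5 m/s = 1.2000 m/s

at the boundary: (1/6)·v² + (43/75)·v + (-116/125) = 0
  disc = (43/75)² − 4·(1/6)·(-116/125) = 5329/5625 ; √disc = 73/75
  v_R = (−(43/75) + 73/75) / (2·(1/6)) = 6/5 m/s
check:
stop time T_s = (6/5)/3 = 0.4000 s
robot in T_r: 1.2000·0.0400 = 0.0480 m
robot covers 1.2000·0.4000 − ½·3.0000·0.4000² = 0.2400 m while stopping
human closes 1.6000·0.4400 = 0.7040 m
margins: 0.1000+0.0600+0.0100 = 0.1700 m
sum ≈ 0.0480+0.2400+0.7040+0.1700 ≈ 1.1620 m = S ✓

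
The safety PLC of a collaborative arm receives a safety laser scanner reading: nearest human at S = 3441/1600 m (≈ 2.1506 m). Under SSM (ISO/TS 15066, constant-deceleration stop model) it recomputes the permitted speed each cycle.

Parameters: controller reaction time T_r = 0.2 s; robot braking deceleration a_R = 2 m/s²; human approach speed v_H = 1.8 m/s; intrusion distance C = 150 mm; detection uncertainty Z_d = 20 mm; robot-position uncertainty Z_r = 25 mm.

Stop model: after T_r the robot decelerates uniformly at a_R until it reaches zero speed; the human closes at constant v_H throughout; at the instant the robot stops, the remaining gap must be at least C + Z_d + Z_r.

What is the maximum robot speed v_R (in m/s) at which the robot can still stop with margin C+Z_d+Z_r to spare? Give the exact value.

at the boundary: (1/4)·v² + (11/10)·v + (-2553/1600) = 0
  disc = (11/10)² − 4·(1/4)·(-2553/1600) = 4489/1600 ; √disc = 67/40
  v_R = (−(11/10) + 67/40) / (2·(1/4)) = 23/20 m/s
check:
braking lasts T_s = (23/20)/2 = 0.5750 s
reaction-phase robot travel = 1.1500·0.2000 = 0.2300 m
braking distance = 1.1500²/(2·2.0000) = 0.3306 m
person approaches 1.8000·(0.2000+0.5750) = 1.3950 m
margins: 0.1500+0.0200+0.0250 = 0.1950 m
sum ≈ 0.2300+0.3306+1.3950+0.1950 ≈ 2.1506 m = S ✓

v_R_max = 23/20 m/s = 1.1500 m/s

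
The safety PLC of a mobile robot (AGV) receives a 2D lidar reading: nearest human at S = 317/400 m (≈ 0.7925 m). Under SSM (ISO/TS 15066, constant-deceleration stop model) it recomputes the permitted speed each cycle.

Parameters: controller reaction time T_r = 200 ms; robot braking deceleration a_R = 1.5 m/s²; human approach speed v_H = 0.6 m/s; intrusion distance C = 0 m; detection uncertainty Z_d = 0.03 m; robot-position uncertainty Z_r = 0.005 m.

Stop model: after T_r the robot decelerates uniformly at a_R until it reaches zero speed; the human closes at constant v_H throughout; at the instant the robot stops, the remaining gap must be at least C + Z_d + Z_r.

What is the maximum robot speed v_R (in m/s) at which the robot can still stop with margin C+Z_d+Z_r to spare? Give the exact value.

v_R_max = 3/4 m/s = 0.7500 m/s

quadratic (1/3)·v² + (3/5)·v + (-51/80) = 0
  disc = (3/5)² − 4·(1/3)·(-51/80) = 121/100 ; √disc = 11/10
  v_R = (−(3/5) + 11/10) / (2·(1/3)) = 3/4 m/s
check:
T_s = v_R/a_R = (3/4)/(3/2) = 0.5000 s
robot in T_r: 0.7500·0.2000 = 0.1500 m
robot covers 0.7500·0.5000 − ½·1.5000·0.5000² = 0.1875 m while stopping
human closes 0.6000·0.7000 = 0.4200 m
margins: 0.0000+0.0300+0.0050 = 0.0350 m
sum ≈ 0.1500+0.1875+0.4200+0.0350 ≈ 0.7925 m = S ✓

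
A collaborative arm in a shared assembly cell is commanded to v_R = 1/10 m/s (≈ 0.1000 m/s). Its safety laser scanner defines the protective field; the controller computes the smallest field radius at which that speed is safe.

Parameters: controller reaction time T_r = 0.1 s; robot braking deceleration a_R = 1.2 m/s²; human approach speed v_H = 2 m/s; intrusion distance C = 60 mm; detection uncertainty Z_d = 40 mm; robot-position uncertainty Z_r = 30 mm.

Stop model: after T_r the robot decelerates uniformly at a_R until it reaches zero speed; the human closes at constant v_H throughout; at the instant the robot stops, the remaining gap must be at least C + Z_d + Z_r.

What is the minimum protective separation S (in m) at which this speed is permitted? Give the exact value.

S_min = 613/1200 m = 0.5108 m

T_s = v_R/a_R = (1/10)/(6/5) = 0.0833 s
robot covers v_R·T_r = 0.1000·0.1000 = 0.0100 m before braking
braking distance = 0.1000²/(2·1.2000) = 0.0042 m
person approaches 2.0000·(0.1000+0.0833) = 0.3667 m
C+Z_d+Z_r = 0.0600+0.0400+0.0300 = 0.1300 m
S_min ≈ 0.0100+0.0042+0.3667+0.1300  ⇒  S_min = 613/1200 m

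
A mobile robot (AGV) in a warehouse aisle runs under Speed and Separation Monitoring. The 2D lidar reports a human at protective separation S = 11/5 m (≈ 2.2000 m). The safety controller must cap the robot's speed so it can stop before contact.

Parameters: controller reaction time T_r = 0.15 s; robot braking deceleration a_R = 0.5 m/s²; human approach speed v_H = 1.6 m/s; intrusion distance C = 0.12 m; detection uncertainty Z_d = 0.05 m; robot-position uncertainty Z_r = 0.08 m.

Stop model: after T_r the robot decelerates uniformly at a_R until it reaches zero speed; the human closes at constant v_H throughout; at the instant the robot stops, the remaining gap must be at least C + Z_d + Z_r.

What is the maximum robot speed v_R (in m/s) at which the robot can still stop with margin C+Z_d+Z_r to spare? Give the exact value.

quadratic (1)·v² + (67/20)·v + (-171/100) = 0
  disc = (67/20)² − 4·(1)·(-171/100) = 289/16 ; √disc = 17/4
  v_R = (−(67/20) + 17/4) / (2·(1)) = 9/20 m/s
check:
braking lasts T_s = (9/20)/(1/2) = 0.9000 s
robot covers v_R·T_r = 0.4500·0.1500 = 0.0675 m before braking
braking distance = 0.4500²/(2·0.5000) = 0.2025 m
human over T_r+T_s: 1.6000·(0.1500+0.9000) = 1.6800 m
margins: 0.1200+0.0500+0.0800 = 0.2500 m
sum ≈ 0.0675+0.2025+1.6800+0.2500 ≈ 2.2000 m = S ✓

v_R_max = 9/20 m/s = 0.4500 m/s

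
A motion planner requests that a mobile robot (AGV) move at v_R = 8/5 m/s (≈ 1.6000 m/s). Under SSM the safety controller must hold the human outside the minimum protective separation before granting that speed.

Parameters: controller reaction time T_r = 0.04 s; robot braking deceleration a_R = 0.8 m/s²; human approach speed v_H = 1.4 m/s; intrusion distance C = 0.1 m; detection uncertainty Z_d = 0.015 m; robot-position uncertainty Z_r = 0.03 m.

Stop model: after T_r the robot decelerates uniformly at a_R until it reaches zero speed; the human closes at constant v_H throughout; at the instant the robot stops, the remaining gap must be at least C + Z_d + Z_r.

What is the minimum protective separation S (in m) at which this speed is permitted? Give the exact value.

stop time T_s = (8/5)/(4/5) = 2.0000 s
reaction-phase robot travel = 1.6000·0.0400 = 0.0640 m
robot under decel: 1.6000²/(2·0.8000) = 1.6000 m
human over T_r+T_s: 1.4000·(0.0400+2.0000) = 2.8560 m
margins: 0.1000+0.0150+0.0300 = 0.1450 m
S_min ≈ 0.0640+1.6000+2.8560+0.1450  ⇒  S_min = 933/200 m

S_min = 933/200 m = 4.6650 m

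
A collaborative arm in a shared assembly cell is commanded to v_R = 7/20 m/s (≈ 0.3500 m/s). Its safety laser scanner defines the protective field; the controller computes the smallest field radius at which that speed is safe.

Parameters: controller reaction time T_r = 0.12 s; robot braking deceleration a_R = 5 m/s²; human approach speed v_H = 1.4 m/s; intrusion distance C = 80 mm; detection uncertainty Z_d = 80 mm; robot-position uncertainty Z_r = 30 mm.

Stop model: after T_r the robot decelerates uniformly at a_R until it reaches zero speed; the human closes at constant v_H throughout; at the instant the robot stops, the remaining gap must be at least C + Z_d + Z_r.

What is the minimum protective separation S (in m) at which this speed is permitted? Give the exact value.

S_min = 2041/4000 m = 0.5102 m

braking lasts T_s = (7/20)/5 = 0.0700 s
robot covers v_R·T_r = 0.3500·0.1200 = 0.0420 m before braking
robot covers 0.3500·0.0700 − ½·5.0000·0.0700² = 0.0123 m while stopping
person approaches 1.4000·(0.1200+0.0700) = 0.2660 m
residual clearance needed = 0.0800+0.0800+0.0300 = 0.1900 m
S_min ≈ 0.0420+0.0123+0.2660+0.1900  ⇒  S_min = 2041/4000 m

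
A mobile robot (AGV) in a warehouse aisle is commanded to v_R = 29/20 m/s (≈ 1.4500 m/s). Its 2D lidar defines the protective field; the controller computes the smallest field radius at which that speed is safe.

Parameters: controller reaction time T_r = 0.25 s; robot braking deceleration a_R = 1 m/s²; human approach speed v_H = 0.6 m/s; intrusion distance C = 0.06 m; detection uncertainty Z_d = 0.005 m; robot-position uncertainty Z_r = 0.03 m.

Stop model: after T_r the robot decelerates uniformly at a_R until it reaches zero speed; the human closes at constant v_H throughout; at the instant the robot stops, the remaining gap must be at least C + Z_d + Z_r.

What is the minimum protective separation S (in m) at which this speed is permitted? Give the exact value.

T_s = v_R/a_R = (29/20)/1 = 1.4500 s
reaction-phase robot travel = 1.4500·0.2500 = 0.3625 m
braking distance = 1.4500²/(2·1.0000) = 1.0513 m
human closes 0.6000·1.7000 = 1.0200 m
margins: 0.0600+0.0050+0.0300 = 0.0950 m
S_min ≈ 0.3625+1.0513+1.0200+0.0950  ⇒  S_min = 2023/800 m

S_min = 2023/800 m = 2.5288 m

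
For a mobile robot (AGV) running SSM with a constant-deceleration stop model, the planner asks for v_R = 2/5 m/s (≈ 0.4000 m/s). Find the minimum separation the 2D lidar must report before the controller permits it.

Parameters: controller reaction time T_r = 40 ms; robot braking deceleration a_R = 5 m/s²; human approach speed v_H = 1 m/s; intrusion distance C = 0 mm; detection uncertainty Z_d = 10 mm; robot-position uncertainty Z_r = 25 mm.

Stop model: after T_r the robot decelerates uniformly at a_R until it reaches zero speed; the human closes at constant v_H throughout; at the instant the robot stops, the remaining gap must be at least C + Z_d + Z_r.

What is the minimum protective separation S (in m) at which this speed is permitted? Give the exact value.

braking lasts T_s = (2/5)/5 = 0.0800 s
reaction-phase robot travel = 0.4000·0.0400 = 0.0160 m
braking distance = 0.4000²/(2·5.0000) = 0.0160 m
person approaches 1.0000·(0.0400+0.0800) = 0.1200 m
residual clearance needed = 0.0000+0.0100+0.0250 = 0.0350 m
S_min ≈ 0.0160+0.0160+0.1200+0.0350  ⇒  S_min = 187/1000 m

S_min = 187/1000 m = 0.1870 m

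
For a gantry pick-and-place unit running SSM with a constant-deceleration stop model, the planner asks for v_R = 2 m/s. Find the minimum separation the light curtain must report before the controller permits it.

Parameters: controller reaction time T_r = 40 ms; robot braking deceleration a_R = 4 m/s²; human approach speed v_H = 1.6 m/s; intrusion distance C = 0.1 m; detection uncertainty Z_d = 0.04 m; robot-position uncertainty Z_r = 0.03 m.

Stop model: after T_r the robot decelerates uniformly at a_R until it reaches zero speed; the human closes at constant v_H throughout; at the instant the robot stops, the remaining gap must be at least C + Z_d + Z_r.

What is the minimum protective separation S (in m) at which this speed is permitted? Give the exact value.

T_s = v_R/a_R = 2/4 = 0.5000 s
robot covers v_R·T_r = 2.0000·0.0400 = 0.0800 m before braking
robot under decel: 2.0000²/(2·4.0000) = 0.5000 m
human closes 1.6000·0.5400 = 0.8640 m
residual clearance needed = 0.1000+0.0400+0.0300 = 0.1700 m
S_min ≈ 0.0800+0.5000+0.8640+0.1700  ⇒  S_min = 807/500 m

S_min = 807/500 m = 1.6140 m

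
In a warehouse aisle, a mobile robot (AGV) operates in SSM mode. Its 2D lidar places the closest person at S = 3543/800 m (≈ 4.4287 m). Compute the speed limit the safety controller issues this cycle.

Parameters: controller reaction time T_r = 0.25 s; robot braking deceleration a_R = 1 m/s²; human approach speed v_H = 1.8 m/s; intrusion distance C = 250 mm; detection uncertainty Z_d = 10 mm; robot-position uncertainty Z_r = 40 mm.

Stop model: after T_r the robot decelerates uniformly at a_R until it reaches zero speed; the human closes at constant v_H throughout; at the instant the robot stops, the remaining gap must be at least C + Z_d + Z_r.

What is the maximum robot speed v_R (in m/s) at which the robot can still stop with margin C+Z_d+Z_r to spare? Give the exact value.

collect terms ⇒ (1/2)·v_R² + (41/20)·v_R + (-2943/800) = 0
  disc = (41/20)² − 4·(1/2)·(-2943/800) = 289/25 ; √disc = 17/5
  v_R = (−(41/20) + 17/5) / (2·(1/2)) = 27/20 m/s
check:
stop time T_s = (27/20)/1 = 1.3500 s
reaction-phase robot travel = 1.3500·0.2500 = 0.3375 m
robot covers 1.3500·1.3500 − ½·1.0000·1.3500² = 0.9113 m while stopping
human over T_r+T_s: 1.8000·(0.2500+1.3500) = 2.8800 m
residual clearance needed = 0.2500+0.0100+0.0400 = 0.3000 m
sum ≈ 0.3375+0.9113+2.8800+0.3000 ≈ 4.4287 m = S ✓

v_R_max = 27/20 m/s = 1.3500 m/s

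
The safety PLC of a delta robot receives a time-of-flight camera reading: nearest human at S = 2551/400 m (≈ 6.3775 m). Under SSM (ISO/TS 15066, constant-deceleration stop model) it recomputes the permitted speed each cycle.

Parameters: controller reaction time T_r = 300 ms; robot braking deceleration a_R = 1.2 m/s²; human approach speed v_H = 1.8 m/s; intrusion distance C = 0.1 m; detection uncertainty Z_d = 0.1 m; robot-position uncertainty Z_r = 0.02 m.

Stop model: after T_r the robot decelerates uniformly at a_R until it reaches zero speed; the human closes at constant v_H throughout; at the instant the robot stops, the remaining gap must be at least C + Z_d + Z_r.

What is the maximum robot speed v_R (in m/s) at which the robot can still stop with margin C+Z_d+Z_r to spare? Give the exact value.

at the boundary: (5/12)·v² + (9/5)·v + (-2247/400) = 0
  disc = (9/5)² − 4·(5/12)·(-2247/400) = 5041/400 ; √disc = 71/20
  v_R = (−(9/5) + 71/20) / (2·(5/12)) = 21/10 m/s
check:
stop time T_s = (21/10)/(6/5) = 1.7500 s
robot in T_r: 2.1000·0.3000 = 0.6300 m
robot covers 2.1000·1.7500 − ½·1.2000·1.7500² = 1.8375 m while stopping
human over T_r+T_s: 1.8000·(0.3000+1.7500) = 3.6900 m
residual clearance needed = 0.1000+0.1000+0.0200 = 0.2200 m
sum ≈ 0.6300+1.8375+3.6900+0.2200 ≈ 6.3775 m = S ✓

v_R_max = 21/10 m/s = 2.1000 m/s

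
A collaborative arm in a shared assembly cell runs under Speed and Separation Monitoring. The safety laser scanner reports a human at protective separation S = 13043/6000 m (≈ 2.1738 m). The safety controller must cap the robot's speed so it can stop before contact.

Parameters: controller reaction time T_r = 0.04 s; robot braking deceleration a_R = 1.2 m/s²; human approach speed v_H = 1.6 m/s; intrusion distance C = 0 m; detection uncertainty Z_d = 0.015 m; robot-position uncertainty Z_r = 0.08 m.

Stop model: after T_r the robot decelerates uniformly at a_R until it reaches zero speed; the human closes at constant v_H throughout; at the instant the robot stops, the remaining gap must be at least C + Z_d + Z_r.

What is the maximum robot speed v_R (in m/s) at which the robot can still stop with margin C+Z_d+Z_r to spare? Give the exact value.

quadratic (5/12)·v² + (103/75)·v + (-12089/6000) = 0
  disc = (103/75)² − 4·(5/12)·(-12089/6000) = 52441/10000 ; √disc = 229/100
  v_R = (−(103/75) + 229/100) / (2·(5/12)) = 11/10 m/s
check:
stop time T_s = (11/10)/(6/5) = 0.9167 s
robot covers v_R·T_r = 1.1000·0.0400 = 0.0440 m before braking
robot covers 1.1000·0.9167 − ½·1.2000·0.9167² = 0.5042 m while stopping
human closes 1.6000·0.9567 = 1.5307 m
margins: 0.0000+0.0150+0.0800 = 0.0950 m
sum ≈ 0.0440+0.5042+1.5307+0.0950 ≈ 2.1738 m = S ✓

v_R_max = 11/10 m/s = 1.1000 m/s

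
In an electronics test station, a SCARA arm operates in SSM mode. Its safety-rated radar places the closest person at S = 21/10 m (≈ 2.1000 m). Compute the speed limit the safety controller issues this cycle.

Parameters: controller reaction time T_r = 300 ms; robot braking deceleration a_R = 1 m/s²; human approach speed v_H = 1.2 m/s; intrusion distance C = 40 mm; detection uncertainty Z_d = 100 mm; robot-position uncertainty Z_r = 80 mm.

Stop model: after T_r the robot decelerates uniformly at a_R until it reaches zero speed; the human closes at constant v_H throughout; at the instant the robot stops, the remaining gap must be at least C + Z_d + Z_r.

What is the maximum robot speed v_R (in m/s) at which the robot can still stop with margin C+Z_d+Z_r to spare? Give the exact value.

quadratic (1/2)·v² + (3/2)·v + (-38/25) = 0
  disc = (3/2)² − 4·(1/2)·(-38/25) = 529/100 ; √disc = 23/10
  v_R = (−(3/2) + 23/10) / (2·(1/2)) = 4/5 m/s
check:
braking lasts T_s = (4/5)/1 = 0.8000 s
reaction-phase robot travel = 0.8000·0.3000 = 0.2400 m
robot under decel: 0.8000²/(2·1.0000) = 0.3200 m
human over T_r+T_s: 1.2000·(0.3000+0.8000) = 1.3200 m
margins: 0.0400+0.1000+0.0800 = 0.2200 m
sum ≈ 0.2400+0.3200+1.3200+0.2200 ≈ 2.1000 m = S ✓

v_R_max = 4/5 m/s = 0.8000 m/s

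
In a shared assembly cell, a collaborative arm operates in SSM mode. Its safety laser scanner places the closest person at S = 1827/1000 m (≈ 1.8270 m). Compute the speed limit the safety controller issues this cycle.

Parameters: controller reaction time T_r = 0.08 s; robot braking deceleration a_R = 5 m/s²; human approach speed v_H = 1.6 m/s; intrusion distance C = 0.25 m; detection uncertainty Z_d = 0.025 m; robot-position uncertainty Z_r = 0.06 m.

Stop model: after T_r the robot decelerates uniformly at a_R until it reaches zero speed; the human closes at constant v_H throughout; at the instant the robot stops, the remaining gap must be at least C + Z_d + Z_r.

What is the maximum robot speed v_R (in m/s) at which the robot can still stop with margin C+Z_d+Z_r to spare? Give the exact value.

v_R_max = 11/5 m/s = 2.2000 m/s

quadratic (1/10)·v² + (2/5)·v + (-341/250) = 0
  disc = (2/5)² − 4·(1/10)·(-341/250) = 441/625 ; √disc = 21/25
  v_R = (−(2/5) + 21/25) / (2·(1/10)) = 11/5 m/s
check:
T_s = v_R/a_R = (11/5)/5 = 0.4400 s
reaction-phase robot travel = 2.2000·0.0800 = 0.1760 m
braking distance = 2.2000²/(2·5.0000) = 0.4840 m
human over T_r+T_s: 1.6000·(0.0800+0.4400) = 0.8320 m
residual clearance needed = 0.2500+0.0250+0.0600 = 0.3350 m
sum ≈ 0.1760+0.4840+0.8320+0.3350 ≈ 1.8270 m = S ✓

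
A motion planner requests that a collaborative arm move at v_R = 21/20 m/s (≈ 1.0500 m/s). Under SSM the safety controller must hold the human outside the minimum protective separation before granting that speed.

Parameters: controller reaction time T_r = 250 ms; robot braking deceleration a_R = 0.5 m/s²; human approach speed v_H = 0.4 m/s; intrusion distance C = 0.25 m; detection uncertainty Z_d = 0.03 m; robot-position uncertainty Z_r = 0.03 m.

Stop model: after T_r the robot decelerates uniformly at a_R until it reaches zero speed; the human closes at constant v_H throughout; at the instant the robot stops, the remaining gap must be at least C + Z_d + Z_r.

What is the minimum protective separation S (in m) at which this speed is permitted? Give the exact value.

S_min = 523/200 m = 2.6150 m

T_s = v_R/a_R = (21/20)/(1/2) = 2.1000 s
reaction-phase robot travel = 1.0500·0.2500 = 0.2625 m
robot covers 1.0500·2.1000 − ½·0.5000·2.1000² = 1.1025 m while stopping
person approaches 0.4000·(0.2500+2.1000) = 0.9400 m
C+Z_d+Z_r = 0.2500+0.0300+0.0300 = 0.3100 m
S_min ≈ 0.2625+1.1025+0.9400+0.3100  ⇒  S_min = 523/200 m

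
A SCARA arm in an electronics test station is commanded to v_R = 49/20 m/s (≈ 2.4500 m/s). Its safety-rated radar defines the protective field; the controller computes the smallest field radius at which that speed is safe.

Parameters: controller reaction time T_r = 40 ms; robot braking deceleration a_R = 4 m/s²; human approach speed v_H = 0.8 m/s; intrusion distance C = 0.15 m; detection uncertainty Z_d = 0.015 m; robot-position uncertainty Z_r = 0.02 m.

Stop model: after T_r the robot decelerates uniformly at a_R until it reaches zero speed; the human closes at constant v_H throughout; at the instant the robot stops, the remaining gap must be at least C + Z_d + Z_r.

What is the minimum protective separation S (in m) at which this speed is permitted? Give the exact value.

S_min = 4977/3200 m = 1.5553 m

braking lasts T_s = (49/20)/4 = 0.6125 s
robot in T_r: 2.4500·0.0400 = 0.0980 m
robot covers 2.4500·0.6125 − ½·4.0000·0.6125² = 0.7503 m while stopping
human closes 0.8000·0.6525 = 0.5220 m
margins: 0.1500+0.0150+0.0200 = 0.1850 m
S_min ≈ 0.0980+0.7503+0.5220+0.1850  ⇒  S_min = 4977/3200 m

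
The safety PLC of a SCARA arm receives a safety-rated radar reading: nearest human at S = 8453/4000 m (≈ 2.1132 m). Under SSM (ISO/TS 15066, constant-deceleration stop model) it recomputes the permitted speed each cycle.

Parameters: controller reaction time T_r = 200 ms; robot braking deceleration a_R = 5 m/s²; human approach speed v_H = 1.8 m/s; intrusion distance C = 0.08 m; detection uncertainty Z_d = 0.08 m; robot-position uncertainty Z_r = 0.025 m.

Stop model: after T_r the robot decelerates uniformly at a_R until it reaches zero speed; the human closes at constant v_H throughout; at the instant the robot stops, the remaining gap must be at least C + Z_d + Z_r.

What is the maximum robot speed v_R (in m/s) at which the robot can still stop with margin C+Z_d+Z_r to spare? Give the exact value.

quadratic (1/10)·v² + (14/25)·v + (-6273/4000) = 0
  disc = (14/25)² − 4·(1/10)·(-6273/4000) = 9409/10000 ; √disc = 97/100
  v_R = (−(14/25) + 97/100) / (2·(1/10)) = 41/20 m/s
check:
braking lasts T_s = (41/20)/5 = 0.4100 s
robot covers v_R·T_r = 2.0500·0.2000 = 0.4100 m before braking
braking distance = 2.0500²/(2·5.0000) = 0.4203 m
human closes 1.8000·0.6100 = 1.0980 m
C+Z_d+Z_r = 0.0800+0.0800+0.0250 = 0.1850 m
sum ≈ 0.4100+0.4203+1.0980+0.1850 ≈ 2.1132 m = S ✓

v_R_max = 41/20 m/s = 2.0500 m/s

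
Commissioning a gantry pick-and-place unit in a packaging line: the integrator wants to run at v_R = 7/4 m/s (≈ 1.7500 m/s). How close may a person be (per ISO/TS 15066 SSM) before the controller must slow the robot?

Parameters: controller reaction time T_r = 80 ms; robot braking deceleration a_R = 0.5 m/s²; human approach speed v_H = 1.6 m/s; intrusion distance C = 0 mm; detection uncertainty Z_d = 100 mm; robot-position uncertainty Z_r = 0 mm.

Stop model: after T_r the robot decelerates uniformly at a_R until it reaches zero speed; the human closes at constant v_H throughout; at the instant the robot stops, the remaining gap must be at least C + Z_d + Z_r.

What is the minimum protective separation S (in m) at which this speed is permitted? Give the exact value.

stop time T_s = (7/4)/(1/2) = 3.5000 s
robot in T_r: 1.7500·0.0800 = 0.1400 m
robot covers 1.7500·3.5000 − ½·0.5000·3.5000² = 3.0625 m while stopping
human over T_r+T_s: 1.6000·(0.0800+3.5000) = 5.7280 m
C+Z_d+Z_r = 0.0000+0.1000+0.0000 = 0.1000 m
S_min ≈ 0.1400+3.0625+5.7280+0.1000  ⇒  S_min = 18061/2000 m

S_min = 18061/2000 m = 9.0305 m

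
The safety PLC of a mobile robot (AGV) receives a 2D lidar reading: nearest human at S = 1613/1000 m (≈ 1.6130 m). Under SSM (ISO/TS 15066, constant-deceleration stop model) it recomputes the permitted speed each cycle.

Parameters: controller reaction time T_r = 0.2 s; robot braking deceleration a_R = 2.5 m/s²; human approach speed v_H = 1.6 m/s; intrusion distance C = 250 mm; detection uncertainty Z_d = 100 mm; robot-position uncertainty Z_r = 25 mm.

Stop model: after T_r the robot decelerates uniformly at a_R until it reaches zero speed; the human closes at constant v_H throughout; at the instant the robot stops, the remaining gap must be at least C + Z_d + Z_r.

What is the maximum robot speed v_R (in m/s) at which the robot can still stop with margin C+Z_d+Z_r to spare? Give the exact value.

at the boundary: (1/5)·v² + (21/25)·v + (-459/500) = 0
  disc = (21/25)² − 4·(1/5)·(-459/500) = 36/25 ; √disc = 6/5
  v_R = (−(21/25) + 6/5) / (2·(1/5)) = 9/10 m/s
check:
stop time T_s = (9/10)/(5/2) = 0.3600 s
reaction-phase robot travel = 0.9000·0.2000 = 0.1800 m
robot covers 0.9000·0.3600 − ½·2.5000·0.3600² = 0.1620 m while stopping
person approaches 1.6000·(0.2000+0.3600) = 0.8960 m
margins: 0.2500+0.1000+0.0250 = 0.3750 m
sum ≈ 0.1800+0.1620+0.8960+0.3750 ≈ 1.6130 m = S ✓

v_R_max = 9/10 m/s = 0.9000 m/s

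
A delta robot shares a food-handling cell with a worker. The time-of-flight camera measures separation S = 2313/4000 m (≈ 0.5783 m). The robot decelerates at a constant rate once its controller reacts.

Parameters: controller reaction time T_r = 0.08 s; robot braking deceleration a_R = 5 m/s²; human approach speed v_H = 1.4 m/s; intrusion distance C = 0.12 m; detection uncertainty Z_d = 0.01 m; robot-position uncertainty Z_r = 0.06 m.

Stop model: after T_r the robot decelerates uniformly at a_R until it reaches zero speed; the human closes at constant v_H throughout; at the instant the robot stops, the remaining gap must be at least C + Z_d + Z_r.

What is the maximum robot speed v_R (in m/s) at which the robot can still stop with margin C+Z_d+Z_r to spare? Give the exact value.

v_R_max = 13/20 m/s = 0.6500 m/s

collect terms ⇒ (1/10)·v_R² + (9/25)·v_R + (-221/800) = 0
  disc = (9/25)² − 4·(1/10)·(-221/800) = 2401/10000 ; √disc = 49/100
  v_R = (−(9/25) + 49/100) / (2·(1/10)) = 13/20 m/s
check:
T_s = v_R/a_R = (13/20)/5 = 0.1300 s
reaction-phase robot travel = 0.6500·0.0800 = 0.0520 m
robot under decel: 0.6500²/(2·5.0000) = 0.0423 m
human over T_r+T_s: 1.4000·(0.0800+0.1300) = 0.2940 m
C+Z_d+Z_r = 0.1200+0.0100+0.0600 = 0.1900 m
sum ≈ 0.0520+0.0423+0.2940+0.1900 ≈ 0.5783 m = S ✓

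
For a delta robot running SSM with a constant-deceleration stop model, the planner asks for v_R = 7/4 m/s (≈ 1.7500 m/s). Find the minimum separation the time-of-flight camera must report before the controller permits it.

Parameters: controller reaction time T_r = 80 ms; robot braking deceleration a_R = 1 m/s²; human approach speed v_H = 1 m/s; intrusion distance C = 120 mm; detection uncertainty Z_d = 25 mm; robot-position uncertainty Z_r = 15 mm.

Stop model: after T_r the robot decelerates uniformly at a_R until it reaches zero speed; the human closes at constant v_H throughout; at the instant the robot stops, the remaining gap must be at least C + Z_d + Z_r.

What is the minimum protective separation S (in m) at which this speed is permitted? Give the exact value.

T_s = v_R/a_R = (7/4)/1 = 1.7500 s
robot in T_r: 1.7500·0.0800 = 0.1400 m
robot under decel: 1.7500²/(2·1.0000) = 1.5312 m
human closes 1.0000·1.8300 = 1.8300 m
C+Z_d+Z_r = 0.1200+0.0250+0.0150 = 0.1600 m
S_min ≈ 0.1400+1.5312+1.8300+0.1600  ⇒  S_min = 2929/800 m

S_min = 2929/800 m = 3.6612 m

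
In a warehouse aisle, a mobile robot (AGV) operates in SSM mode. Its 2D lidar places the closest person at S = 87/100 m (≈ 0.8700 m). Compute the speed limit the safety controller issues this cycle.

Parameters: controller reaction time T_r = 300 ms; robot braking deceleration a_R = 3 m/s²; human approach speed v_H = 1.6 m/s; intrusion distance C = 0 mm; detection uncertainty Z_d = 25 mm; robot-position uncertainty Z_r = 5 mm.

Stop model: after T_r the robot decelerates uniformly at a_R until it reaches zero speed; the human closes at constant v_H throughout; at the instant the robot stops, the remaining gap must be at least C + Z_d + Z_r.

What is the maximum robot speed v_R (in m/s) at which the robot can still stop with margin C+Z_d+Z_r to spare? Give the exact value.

v_R_max = 2/5 m/s = 0.4000 m/s

at the boundary: (1/6)·v² + (5/6)·v + (-9/25) = 0
  disc = (5/6)² − 4·(1/6)·(-9/25) = 841/900 ; √disc = 29/30
  v_R = (−(5/6) + 29/30) / (2·(1/6)) = 2/5 m/s
check:
T_s = v_R/a_R = (2/5)/3 = 0.1333 s
robot in T_r: 0.4000·0.3000 = 0.1200 m
braking distance = 0.4000²/(2·3.0000) = 0.0267 m
person approaches 1.6000·(0.3000+0.1333) = 0.6933 m
margins: 0.0000+0.0250+0.0050 = 0.0300 m
sum ≈ 0.1200+0.0267+0.6933+0.0300 ≈ 0.8700 m = S ✓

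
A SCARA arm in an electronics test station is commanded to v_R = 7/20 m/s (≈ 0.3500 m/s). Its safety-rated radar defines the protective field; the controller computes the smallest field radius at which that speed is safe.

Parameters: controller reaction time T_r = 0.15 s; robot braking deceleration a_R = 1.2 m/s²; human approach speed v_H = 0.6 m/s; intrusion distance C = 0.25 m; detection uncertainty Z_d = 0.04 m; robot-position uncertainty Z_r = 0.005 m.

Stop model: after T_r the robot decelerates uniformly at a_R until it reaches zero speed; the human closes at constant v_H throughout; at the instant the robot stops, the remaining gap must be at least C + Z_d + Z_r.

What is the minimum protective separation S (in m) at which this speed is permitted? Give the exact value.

braking lasts T_s = (7/20)/(6/5) = 0.2917 s
reaction-phase robot travel = 0.3500·0.1500 = 0.0525 m
robot under decel: 0.3500²/(2·1.2000) = 0.0510 m
human over T_r+T_s: 0.6000·(0.1500+0.2917) = 0.2650 m
C+Z_d+Z_r = 0.2500+0.0400+0.0050 = 0.2950 m
S_min ≈ 0.0525+0.0510+0.2650+0.2950  ⇒  S_min = 637/960 m

S_min = 637/960 m = 0.6635 m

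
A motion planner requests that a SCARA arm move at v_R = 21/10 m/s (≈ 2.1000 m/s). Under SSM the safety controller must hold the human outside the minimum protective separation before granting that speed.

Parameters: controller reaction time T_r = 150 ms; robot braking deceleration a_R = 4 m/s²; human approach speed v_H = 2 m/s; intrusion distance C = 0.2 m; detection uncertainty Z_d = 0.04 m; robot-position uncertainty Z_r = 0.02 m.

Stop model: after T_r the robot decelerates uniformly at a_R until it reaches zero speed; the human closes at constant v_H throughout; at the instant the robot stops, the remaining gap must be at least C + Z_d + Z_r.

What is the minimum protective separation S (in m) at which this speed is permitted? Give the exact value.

braking lasts T_s = (21/10)/4 = 0.5250 s
robot in T_r: 2.1000·0.1500 = 0.3150 m
braking distance = 2.1000²/(2·4.0000) = 0.5513 m
human closes 2.0000·0.6750 = 1.3500 m
residual clearance needed = 0.2000+0.0400+0.0200 = 0.2600 m
S_min ≈ 0.3150+0.5513+1.3500+0.2600  ⇒  S_min = 1981/800 m

S_min = 1981/800 m = 2.4762 m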